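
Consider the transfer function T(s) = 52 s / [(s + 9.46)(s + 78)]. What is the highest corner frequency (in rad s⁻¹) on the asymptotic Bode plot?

78 rad s⁻¹

Break frequencies occur at each pole and zero magnitude: 9.46 rad s⁻¹, 78 rad s⁻¹.
The highest is 78 rad s⁻¹.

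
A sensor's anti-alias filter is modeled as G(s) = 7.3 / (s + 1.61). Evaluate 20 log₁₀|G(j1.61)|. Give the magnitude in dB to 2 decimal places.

|j1.61 + 1.61| = √(1.61² + 1.61²) = 2.277
|G(j1.61)| = 7.3 / 2.277 = 3.2061
20 log₁₀(3.2061) = 10.120 dB

10.12 dB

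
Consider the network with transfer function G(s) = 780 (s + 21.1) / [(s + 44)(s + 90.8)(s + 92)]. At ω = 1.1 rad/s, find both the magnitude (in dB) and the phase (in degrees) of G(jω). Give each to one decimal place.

|j1.1 + 21.1| = √(1.1² + 21.1²) = 21.13
|j1.1 + 44| = √(1.1² + 44²) = 44.01
|j1.1 + 90.8| = √(1.1² + 90.8²) = 90.81
|j1.1 + 92| = √(1.1² + 92²) = 92.01
|G(j1.1)| = 780 × 21.13 / (44.01 × 90.81 × 92.01) = 0.044817
20 log₁₀(0.044817) = -26.97 dB
∠(j1.1 + 21.1) = arctan(1.1/21.1) = 2.98°
∠(j1.1 + 44) = arctan(1.1/44) = 1.43°
∠(j1.1 + 90.8) = arctan(1.1/90.8) = 0.69°
∠(j1.1 + 92) = arctan(1.1/92) = 0.69°
∠G(j1.1) = 2.98° − (1.43° + 0.69° + 0.69°) = 0.17°

|G| = -27.0 dB, ∠G = 0.2°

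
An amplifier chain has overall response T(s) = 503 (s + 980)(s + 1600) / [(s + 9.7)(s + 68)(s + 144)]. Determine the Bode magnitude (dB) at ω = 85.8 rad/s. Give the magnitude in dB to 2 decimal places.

|j85.8 + 980| = √(85.8² + 980²) = 983.7
|j85.8 + 1600| = √(85.8² + 1600²) = 1602
|j85.8 + 9.7| = √(85.8² + 9.7²) = 86.35
|j85.8 + 68| = √(85.8² + 68²) = 109.5
|j85.8 + 144| = √(85.8² + 144²) = 167.6
|T(j85.8)| = 503 × 983.7 × 1602 / (86.35 × 109.5 × 167.6) = 500.36
20 log₁₀(500.36) = 53.986 dB

53.99 dB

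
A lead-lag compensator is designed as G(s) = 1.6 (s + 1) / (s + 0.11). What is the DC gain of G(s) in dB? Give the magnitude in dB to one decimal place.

23.3 dB

G(0) = 1.6 × 1 / 0.11 = 14.545
20 log₁₀(14.545) = 23.25 dB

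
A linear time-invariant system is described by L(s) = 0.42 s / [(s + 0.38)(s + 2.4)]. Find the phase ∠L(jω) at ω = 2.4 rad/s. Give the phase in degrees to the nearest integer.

-36°

∠(j2.4) = 90.00°
∠(j2.4 + 0.38) = arctan(2.4/0.38) = 81.00°
∠(j2.4 + 2.4) = arctan(2.4/2.4) = 45.00°
∠L(j2.4) = 90.00° − (81.00° + 45.00°) = -36.00°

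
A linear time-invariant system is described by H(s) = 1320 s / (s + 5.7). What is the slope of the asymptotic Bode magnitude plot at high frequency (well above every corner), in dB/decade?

With 1 zero and 1 pole, the high-frequency asymptotic slope is 20 × (1 − 1) = 0 dB/decade.

0 dB/decade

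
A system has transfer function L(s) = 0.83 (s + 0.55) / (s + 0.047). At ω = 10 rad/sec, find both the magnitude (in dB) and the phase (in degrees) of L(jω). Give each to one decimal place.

|j10 + 0.55| = √(10² + 0.55²) = 10.02
|j10 + 0.047| = √(10² + 0.047²) = 10
|L(j10)| = 0.83 × 10.02 / 10 = 0.83125
20 log₁₀(0.83125) = -1.61 dB
∠(j10 + 0.55) = arctan(10/0.55) = 86.85°
∠(j10 + 0.047) = arctan(10/0.047) = 89.73°
∠L(j10) = 86.85° − 89.73° = -2.88°

|L| = -1.6 dB, ∠L = -2.9°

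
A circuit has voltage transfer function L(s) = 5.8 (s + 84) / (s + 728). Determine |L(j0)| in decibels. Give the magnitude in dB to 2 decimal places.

L(0) = 5.8 × 84 / 728 = 0.66923
20 log₁₀(0.66923) = -3.488 dB

-3.49 dB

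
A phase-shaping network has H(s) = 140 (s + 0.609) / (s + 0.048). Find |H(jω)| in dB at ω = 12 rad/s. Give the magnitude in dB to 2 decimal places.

42.93 dB

|j12 + 0.609| = √(12² + 0.609²) = 12.02
|j12 + 0.048| = √(12² + 0.048²) = 12
|H(j12)| = 140 × 12.02 / 12 = 140.18
20 log₁₀(140.18) = 42.934 dB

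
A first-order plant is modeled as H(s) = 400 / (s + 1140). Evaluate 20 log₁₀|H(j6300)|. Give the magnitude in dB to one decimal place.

|j6300 + 1140| = √(6300² + 1140²) = 6402
|H(j6300)| = 400 / 6402 = 0.062477
20 log₁₀(0.062477) = -24.09 dB

-24.1 dB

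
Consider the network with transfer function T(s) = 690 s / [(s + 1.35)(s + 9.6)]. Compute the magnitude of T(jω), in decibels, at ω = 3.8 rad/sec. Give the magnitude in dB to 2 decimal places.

35.98 dB

|j3.8| = 3.8
|j3.8 + 1.35| = √(3.8² + 1.35²) = 4.033
|j3.8 + 9.6| = √(3.8² + 9.6²) = 10.32
|T(j3.8)| = 690 × 3.8 / (4.033 × 10.32) = 62.974
20 log₁₀(62.974) = 35.983 dB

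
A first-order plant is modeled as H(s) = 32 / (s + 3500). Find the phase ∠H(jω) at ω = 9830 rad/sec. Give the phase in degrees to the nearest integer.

-70 deg

∠(j9830 + 3500) = arctan(9830/3500) = 70.40°
∠H(j9830) = −70.40° = -70.40°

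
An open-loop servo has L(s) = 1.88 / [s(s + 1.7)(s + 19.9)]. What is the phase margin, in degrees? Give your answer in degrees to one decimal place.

88.0°

Gain crossover: |L(jω)| = 1 at ω ≈ 0.0555 rad/sec.
∠L(j0.0555) = −90° − arctan(0.0555/1.7) − arctan(0.0555/19.9) ≈ -92.03°
PM = 180° + (-92.03°) = 87.97°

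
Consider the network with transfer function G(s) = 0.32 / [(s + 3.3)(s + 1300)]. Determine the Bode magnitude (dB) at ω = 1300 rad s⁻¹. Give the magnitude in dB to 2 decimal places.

-137.47 dB

|j1300 + 3.3| = √(1300² + 3.3²) = 1300
|j1300 + 1300| = √(1300² + 1300²) = 1838
|G(j1300)| = 0.32 / (1300 × 1838) = 1.3389e-07
20 log₁₀(1.3389e-07) = -137.465 dB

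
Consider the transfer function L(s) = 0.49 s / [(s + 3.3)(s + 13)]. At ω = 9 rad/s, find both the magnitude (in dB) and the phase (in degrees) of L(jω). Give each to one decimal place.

|L| = -30.7 dB, ∠L = -14.6°

|j9| = 9
|j9 + 3.3| = √(9² + 3.3²) = 9.586
|j9 + 13| = √(9² + 13²) = 15.81
|L(j9)| = 0.49 × 9 / (9.586 × 15.81) = 0.029096
20 log₁₀(0.029096) = -30.72 dB
∠(j9) = 90.00°
∠(j9 + 3.3) = arctan(9/3.3) = 69.86°
∠(j9 + 13) = arctan(9/13) = 34.70°
∠L(j9) = 90.00° − (69.86° + 34.70°) = -14.56°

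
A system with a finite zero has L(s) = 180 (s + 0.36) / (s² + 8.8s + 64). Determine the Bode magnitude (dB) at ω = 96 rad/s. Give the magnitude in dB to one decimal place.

5.5 dB

|j96 + 0.36| = √(96² + 0.36²) = 96
|(j96)² + 8.8(j96) + 64| = |-9152 + j844.8| = 9191
|L(j96)| = 180 × 96 / 9191 = 1.8801
20 log₁₀(1.8801) = 5.48 dB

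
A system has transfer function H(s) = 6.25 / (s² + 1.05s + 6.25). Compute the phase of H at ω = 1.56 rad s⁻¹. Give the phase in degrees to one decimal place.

∠[(j1.56)² + 1.05(j1.56) + 6.25] = ∠[3.8164 + j1.638] = 23.23°
∠H(j1.56) = −23.23° = -23.23°

-23.2°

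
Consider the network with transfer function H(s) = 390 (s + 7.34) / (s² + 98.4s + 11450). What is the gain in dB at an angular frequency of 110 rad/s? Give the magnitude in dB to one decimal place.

|j110 + 7.34| = √(110² + 7.34²) = 110.2
|(j110)² + 98.4(j110) + 11450| = |-650 + j10824| = 1.084e+04
|H(j110)| = 390 × 110.2 / 1.084e+04 = 3.9651
20 log₁₀(3.9651) = 11.97 dB

12.0 dB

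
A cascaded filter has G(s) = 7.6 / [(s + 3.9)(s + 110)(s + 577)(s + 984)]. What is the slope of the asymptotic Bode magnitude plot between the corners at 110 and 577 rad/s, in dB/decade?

In this band the factors already past their corner are: pole at 3.9, pole at 110; net slope = -40 dB/decade.

-40 dB/decade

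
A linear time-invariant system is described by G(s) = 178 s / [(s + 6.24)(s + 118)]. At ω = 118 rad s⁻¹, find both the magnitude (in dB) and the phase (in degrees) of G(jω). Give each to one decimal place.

|G| = 0.5 dB, ∠G = -42.0°

|j118| = 118
|j118 + 6.24| = √(118² + 6.24²) = 118.2
|j118 + 118| = √(118² + 118²) = 166.9
|G(j118)| = 178 × 118 / (118.2 × 166.9) = 1.0652
20 log₁₀(1.0652) = 0.55 dB
∠(j118) = 90.00°
∠(j118 + 6.24) = arctan(118/6.24) = 86.97°
∠(j118 + 118) = arctan(118/118) = 45.00°
∠G(j118) = 90.00° − (86.97° + 45.00°) = -41.97°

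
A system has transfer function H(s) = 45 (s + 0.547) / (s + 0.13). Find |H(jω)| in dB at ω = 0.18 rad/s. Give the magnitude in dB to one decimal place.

|j0.18 + 0.547| = √(0.18² + 0.547²) = 0.5759
|j0.18 + 0.13| = √(0.18² + 0.13²) = 0.222
|H(j0.18)| = 45 × 0.5759 / 0.222 = 116.71
20 log₁₀(116.71) = 41.34 dB

41.3 dB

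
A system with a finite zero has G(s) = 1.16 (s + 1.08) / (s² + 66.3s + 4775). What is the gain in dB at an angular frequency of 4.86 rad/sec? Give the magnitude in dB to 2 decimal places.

-58.33 dB

|j4.86 + 1.08| = √(4.86² + 1.08²) = 4.979
|(j4.86)² + 66.3(j4.86) + 4775| = |4751.4 + j322.22| = 4762
|G(j4.86)| = 1.16 × 4.979 / 4762 = 0.0012127
20 log₁₀(0.0012127) = -58.325 dB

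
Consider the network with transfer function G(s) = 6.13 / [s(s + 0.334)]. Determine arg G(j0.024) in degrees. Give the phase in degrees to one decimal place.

∠(j0.024 + 0.334) = arctan(0.024/0.334) = 4.11°
∠(j0.024) = 90.00°
∠G(j0.024) = − (4.11° + 90.00°) = -94.11°

-94.1°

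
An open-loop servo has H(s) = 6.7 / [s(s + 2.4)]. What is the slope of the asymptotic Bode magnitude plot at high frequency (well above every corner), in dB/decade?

With 0 zeros and 2 poles, the high-frequency asymptotic slope is 20 × (0 − 2) = -40 dB/decade.

-40 dB/decade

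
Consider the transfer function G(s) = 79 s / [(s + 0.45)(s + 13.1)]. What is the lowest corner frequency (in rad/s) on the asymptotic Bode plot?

0.45 rad/s

Break frequencies occur at each pole and zero magnitude: 0.45 rad/s, 13.1 rad/s.
The lowest is 0.45 rad/s.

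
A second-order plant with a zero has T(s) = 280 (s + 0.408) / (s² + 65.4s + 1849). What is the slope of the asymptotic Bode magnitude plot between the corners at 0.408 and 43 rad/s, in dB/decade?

In this band the factors already past their corner are: zero at 0.408; net slope = 20 dB/decade.

20 dB/decade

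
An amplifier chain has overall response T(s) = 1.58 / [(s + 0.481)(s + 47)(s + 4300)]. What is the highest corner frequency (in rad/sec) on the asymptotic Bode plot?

4300 rad/sec

Break frequencies occur at each pole and zero magnitude: 0.481 rad/sec, 47 rad/sec, 4300 rad/sec.
The highest is 4300 rad/sec.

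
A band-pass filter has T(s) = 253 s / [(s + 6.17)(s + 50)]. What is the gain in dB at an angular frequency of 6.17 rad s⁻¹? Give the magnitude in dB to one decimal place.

11.0 dB

|j6.17| = 6.17
|j6.17 + 6.17| = √(6.17² + 6.17²) = 8.726
|j6.17 + 50| = √(6.17² + 50²) = 50.38
|T(j6.17)| = 253 × 6.17 / (8.726 × 50.38) = 3.551
20 log₁₀(3.551) = 11.01 dB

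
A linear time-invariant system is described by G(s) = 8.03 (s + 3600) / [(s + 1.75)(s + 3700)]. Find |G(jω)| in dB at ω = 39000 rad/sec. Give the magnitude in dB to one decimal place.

-73.7 dB

|j39000 + 3600| = √(39000² + 3600²) = 3.917e+04
|j39000 + 1.75| = √(39000² + 1.75²) = 3.9e+04
|j39000 + 3700| = √(39000² + 3700²) = 3.918e+04
|G(j39000)| = 8.03 × 3.917e+04 / (3.9e+04 × 3.918e+04) = 0.00020585
20 log₁₀(0.00020585) = -73.73 dB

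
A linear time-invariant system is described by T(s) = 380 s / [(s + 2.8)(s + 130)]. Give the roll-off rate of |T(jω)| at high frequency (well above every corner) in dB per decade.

-20 dB/decade

With 1 zero and 2 poles, the high-frequency asymptotic slope is 20 × (1 − 2) = -20 dB/decade.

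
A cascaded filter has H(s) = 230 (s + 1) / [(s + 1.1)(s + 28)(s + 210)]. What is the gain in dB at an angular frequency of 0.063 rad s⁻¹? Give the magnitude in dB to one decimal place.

|j0.063 + 1| = √(0.063² + 1²) = 1.002
|j0.063 + 1.1| = √(0.063² + 1.1²) = 1.102
|j0.063 + 28| = √(0.063² + 28²) = 28
|j0.063 + 210| = √(0.063² + 210²) = 210
|H(j0.063)| = 230 × 1.002 / (1.102 × 28 × 210) = 0.035572
20 log₁₀(0.035572) = -28.98 dB

-29.0 dB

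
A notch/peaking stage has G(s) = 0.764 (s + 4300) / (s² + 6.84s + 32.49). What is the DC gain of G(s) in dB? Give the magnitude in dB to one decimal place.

40.1 dB

G(0) = 0.764 × 4300 / 32.49 = 101.11
20 log₁₀(101.11) = 40.10 dB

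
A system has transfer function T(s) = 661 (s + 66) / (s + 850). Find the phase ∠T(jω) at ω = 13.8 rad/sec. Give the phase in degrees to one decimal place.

10.9°

∠(j13.8 + 66) = arctan(13.8/66) = 11.81°
∠(j13.8 + 850) = arctan(13.8/850) = 0.93°
∠T(j13.8) = 11.81° − 0.93° = 10.88°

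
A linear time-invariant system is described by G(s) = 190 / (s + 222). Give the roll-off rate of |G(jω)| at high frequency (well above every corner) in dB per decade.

-20 dB/decade

With 0 zeros and 1 pole, the high-frequency asymptotic slope is 20 × (0 − 1) = -20 dB/decade.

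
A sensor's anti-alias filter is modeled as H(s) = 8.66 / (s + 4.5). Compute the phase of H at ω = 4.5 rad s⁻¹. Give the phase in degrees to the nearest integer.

∠(j4.5 + 4.5) = arctan(4.5/4.5) = 45.00°
∠H(j4.5) = −45.00° = -45.00°

-45°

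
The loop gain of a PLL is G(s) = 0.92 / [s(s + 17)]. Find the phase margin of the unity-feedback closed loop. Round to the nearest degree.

Gain crossover: |G(jω)| = 1 at ω ≈ 0.0541 rad/sec.
∠G(j0.0541) = −90° − arctan(0.0541/17) ≈ -90.18°
PM = 180° + (-90.18°) = 89.82°

90 deg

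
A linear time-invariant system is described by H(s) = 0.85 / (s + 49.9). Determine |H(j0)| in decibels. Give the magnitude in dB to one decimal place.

-35.4 dB

H(0) = 0.85 / 49.9 = 0.017034
20 log₁₀(0.017034) = -35.37 dB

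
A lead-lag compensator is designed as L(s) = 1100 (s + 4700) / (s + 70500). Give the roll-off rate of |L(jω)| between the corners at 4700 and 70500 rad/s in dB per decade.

In this band the factors already past their corner are: zero at 4700; net slope = 20 dB/decade.

20 dB/decade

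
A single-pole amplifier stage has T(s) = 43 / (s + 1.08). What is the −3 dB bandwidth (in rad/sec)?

1.08 rad/sec

For a single-pole low-pass, the −3 dB point is at the pole: ω = 1.08 rad/sec.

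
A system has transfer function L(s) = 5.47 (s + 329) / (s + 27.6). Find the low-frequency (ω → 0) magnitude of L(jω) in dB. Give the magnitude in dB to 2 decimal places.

36.29 dB

L(0) = 5.47 × 329 / 27.6 = 65.204
20 log₁₀(65.204) = 36.285 dB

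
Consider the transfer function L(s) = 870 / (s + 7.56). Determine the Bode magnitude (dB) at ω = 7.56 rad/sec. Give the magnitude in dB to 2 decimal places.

38.21 dB

|j7.56 + 7.56| = √(7.56² + 7.56²) = 10.69
|L(j7.56)| = 870 / 10.69 = 81.373
20 log₁₀(81.373) = 38.210 dB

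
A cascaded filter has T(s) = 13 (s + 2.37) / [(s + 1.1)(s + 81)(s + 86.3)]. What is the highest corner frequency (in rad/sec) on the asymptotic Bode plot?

Break frequencies occur at each pole and zero magnitude: 1.1 rad/sec, 2.37 rad/sec, 81 rad/sec, 86.3 rad/sec.
The highest is 86.3 rad/sec.

86.3 rad/sec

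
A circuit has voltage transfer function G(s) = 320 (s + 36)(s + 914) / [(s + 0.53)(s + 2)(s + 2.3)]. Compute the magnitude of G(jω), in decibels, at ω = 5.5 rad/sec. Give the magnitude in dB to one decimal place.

94.8 dB

|j5.5 + 36| = √(5.5² + 36²) = 36.42
|j5.5 + 914| = √(5.5² + 914²) = 914
|j5.5 + 0.53| = √(5.5² + 0.53²) = 5.525
|j5.5 + 2| = √(5.5² + 2²) = 5.852
|j5.5 + 2.3| = √(5.5² + 2.3²) = 5.962
|G(j5.5)| = 320 × 36.42 × 914 / (5.525 × 5.852 × 5.962) = 55253
20 log₁₀(55253) = 94.85 dB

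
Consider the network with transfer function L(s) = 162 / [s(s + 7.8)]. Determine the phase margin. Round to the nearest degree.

34°

Gain crossover: |L(jω)| = 1 at ω ≈ 11.6 rad/s.
∠L(j11.6) = −90° − arctan(11.6/7.8) ≈ -146.07°
PM = 180° + (-146.07°) = 33.93°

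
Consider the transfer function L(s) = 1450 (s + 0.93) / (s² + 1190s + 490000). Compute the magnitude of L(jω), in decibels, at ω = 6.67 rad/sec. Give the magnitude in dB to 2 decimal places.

|j6.67 + 0.93| = √(6.67² + 0.93²) = 6.735
|(j6.67)² + 1190(j6.67) + 490000| = |4.8996e+05 + j7937.3| = 4.9e+05
|L(j6.67)| = 1450 × 6.735 / 4.9e+05 = 0.019928
20 log₁₀(0.019928) = -34.011 dB

-34.01 dB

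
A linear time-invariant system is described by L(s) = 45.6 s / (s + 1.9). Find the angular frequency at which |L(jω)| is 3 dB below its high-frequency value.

For a single-pole high-pass, the −3 dB point is at the pole: ω = 1.9 rad s⁻¹.

1.9 rad s⁻¹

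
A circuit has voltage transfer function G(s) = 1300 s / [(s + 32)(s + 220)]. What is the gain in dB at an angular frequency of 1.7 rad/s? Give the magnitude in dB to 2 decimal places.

-10.08 dB

|j1.7| = 1.7
|j1.7 + 32| = √(1.7² + 32²) = 32.05
|j1.7 + 220| = √(1.7² + 220²) = 220
|G(j1.7)| = 1300 × 1.7 / (32.05 × 220) = 0.31347
20 log₁₀(0.31347) = -10.076 dB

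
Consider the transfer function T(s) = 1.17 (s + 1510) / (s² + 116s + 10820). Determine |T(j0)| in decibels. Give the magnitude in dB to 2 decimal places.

-15.74 dB

T(0) = 1.17 × 1510 / 10820 = 0.16328
20 log₁₀(0.16328) = -15.741 dB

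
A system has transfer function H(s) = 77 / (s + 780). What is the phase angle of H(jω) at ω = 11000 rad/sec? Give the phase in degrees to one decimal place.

-85.9°

∠(j11000 + 780) = arctan(11000/780) = 85.94°
∠H(j11000) = −85.94° = -85.94°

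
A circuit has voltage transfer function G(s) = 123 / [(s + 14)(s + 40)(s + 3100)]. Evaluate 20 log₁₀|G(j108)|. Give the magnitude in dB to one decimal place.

-110.0 dB

|j108 + 14| = √(108² + 14²) = 108.9
|j108 + 40| = √(108² + 40²) = 115.2
|j108 + 3100| = √(108² + 3100²) = 3102
|G(j108)| = 123 / (108.9 × 115.2 × 3102) = 3.1616e-06
20 log₁₀(3.1616e-06) = -110.00 dB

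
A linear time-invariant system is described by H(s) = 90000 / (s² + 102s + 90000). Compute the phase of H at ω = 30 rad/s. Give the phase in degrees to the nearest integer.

∠[(j30)² + 102(j30) + 90000] = ∠[89100 + j3060] = 1.97°
∠H(j30) = −1.97° = -1.97°

-2°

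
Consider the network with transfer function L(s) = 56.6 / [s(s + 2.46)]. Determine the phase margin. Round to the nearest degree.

Gain crossover: |L(jω)| = 1 at ω ≈ 7.32 rad/s.
∠L(j7.32) = −90° − arctan(7.32/2.46) ≈ -161.44°
PM = 180° + (-161.44°) = 18.56°

19°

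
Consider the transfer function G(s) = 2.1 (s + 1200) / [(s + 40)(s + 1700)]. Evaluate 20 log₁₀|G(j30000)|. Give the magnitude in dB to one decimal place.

-83.1 dB

|j30000 + 1200| = √(30000² + 1200²) = 3.002e+04
|j30000 + 40| = √(30000² + 40²) = 3e+04
|j30000 + 1700| = √(30000² + 1700²) = 3.005e+04
|G(j30000)| = 2.1 × 3.002e+04 / (3e+04 × 3.005e+04) = 6.9944e-05
20 log₁₀(6.9944e-05) = -83.11 dB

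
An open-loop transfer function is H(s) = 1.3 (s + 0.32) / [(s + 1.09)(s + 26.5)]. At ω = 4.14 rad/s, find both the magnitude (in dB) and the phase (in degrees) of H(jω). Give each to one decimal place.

|H| = -26.6 dB, ∠H = 1.5 deg

|j4.14 + 0.32| = √(4.14² + 0.32²) = 4.152
|j4.14 + 1.09| = √(4.14² + 1.09²) = 4.281
|j4.14 + 26.5| = √(4.14² + 26.5²) = 26.82
|H(j4.14)| = 1.3 × 4.152 / (4.281 × 26.82) = 0.047011
20 log₁₀(0.047011) = -26.56 dB
∠(j4.14 + 0.32) = arctan(4.14/0.32) = 85.58°
∠(j4.14 + 1.09) = arctan(4.14/1.09) = 75.25°
∠(j4.14 + 26.5) = arctan(4.14/26.5) = 8.88°
∠H(j4.14) = 85.58° − (75.25° + 8.88°) = 1.45°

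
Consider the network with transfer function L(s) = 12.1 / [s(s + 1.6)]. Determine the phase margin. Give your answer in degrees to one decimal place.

Gain crossover: |L(jω)| = 1 at ω ≈ 3.3 rad/s.
∠L(j3.3) = −90° − arctan(3.3/1.6) ≈ -154.13°
PM = 180° + (-154.13°) = 25.87°

25.9°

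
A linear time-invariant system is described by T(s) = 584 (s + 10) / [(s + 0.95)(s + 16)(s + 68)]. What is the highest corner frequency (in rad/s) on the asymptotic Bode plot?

68 rad/s

Break frequencies occur at each pole and zero magnitude: 0.95 rad/s, 10 rad/s, 16 rad/s, 68 rad/s.
The highest is 68 rad/s.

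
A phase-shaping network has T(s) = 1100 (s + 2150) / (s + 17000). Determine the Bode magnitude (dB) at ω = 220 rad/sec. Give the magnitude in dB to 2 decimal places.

|j220 + 2150| = √(220² + 2150²) = 2161
|j220 + 17000| = √(220² + 17000²) = 1.7e+04
|T(j220)| = 1100 × 2161 / 1.7e+04 = 139.83
20 log₁₀(139.83) = 42.912 dB

42.91 dB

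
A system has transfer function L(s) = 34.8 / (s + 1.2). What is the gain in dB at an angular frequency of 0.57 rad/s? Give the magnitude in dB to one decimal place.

|j0.57 + 1.2| = √(0.57² + 1.2²) = 1.328
|L(j0.57)| = 34.8 / 1.328 = 26.195
20 log₁₀(26.195) = 28.36 dB

28.4 dB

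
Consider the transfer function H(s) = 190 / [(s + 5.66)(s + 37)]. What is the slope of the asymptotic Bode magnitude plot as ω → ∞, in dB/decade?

With 0 zeros and 2 poles, the high-frequency asymptotic slope is 20 × (0 − 2) = -40 dB/decade.

-40 dB/decade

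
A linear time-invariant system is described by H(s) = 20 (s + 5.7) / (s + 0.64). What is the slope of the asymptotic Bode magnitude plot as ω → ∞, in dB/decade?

With 1 zero and 1 pole, the high-frequency asymptotic slope is 20 × (1 − 1) = 0 dB/decade.

0 dB/decade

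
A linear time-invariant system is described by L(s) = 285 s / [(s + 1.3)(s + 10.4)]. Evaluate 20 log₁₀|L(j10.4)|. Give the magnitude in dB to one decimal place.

|j10.4| = 10.4
|j10.4 + 1.3| = √(10.4² + 1.3²) = 10.48
|j10.4 + 10.4| = √(10.4² + 10.4²) = 14.71
|L(j10.4)| = 285 × 10.4 / (10.48 × 14.71) = 19.228
20 log₁₀(19.228) = 25.68 dB

25.7 dB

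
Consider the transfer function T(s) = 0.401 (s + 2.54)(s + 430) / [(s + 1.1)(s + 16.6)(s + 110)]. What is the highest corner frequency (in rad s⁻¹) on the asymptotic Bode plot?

Break frequencies occur at each pole and zero magnitude: 1.1 rad s⁻¹, 2.54 rad s⁻¹, 16.6 rad s⁻¹, 110 rad s⁻¹, 430 rad s⁻¹.
The highest is 430 rad s⁻¹.

430 rad s⁻¹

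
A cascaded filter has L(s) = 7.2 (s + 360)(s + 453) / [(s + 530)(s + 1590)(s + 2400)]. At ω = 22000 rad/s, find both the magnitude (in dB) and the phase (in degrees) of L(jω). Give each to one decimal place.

|j22000 + 360| = √(22000² + 360²) = 2.2e+04
|j22000 + 453| = √(22000² + 453²) = 2.2e+04
|j22000 + 530| = √(22000² + 530²) = 2.201e+04
|j22000 + 1590| = √(22000² + 1590²) = 2.206e+04
|j22000 + 2400| = √(22000² + 2400²) = 2.213e+04
|L(j22000)| = 7.2 × 2.2e+04 × 2.2e+04 / (2.201e+04 × 2.206e+04 × 2.213e+04) = 0.00032451
20 log₁₀(0.00032451) = -69.78 dB
∠(j22000 + 360) = arctan(22000/360) = 89.06°
∠(j22000 + 453) = arctan(22000/453) = 88.82°
∠(j22000 + 530) = arctan(22000/530) = 88.62°
∠(j22000 + 1590) = arctan(22000/1590) = 85.87°
∠(j22000 + 2400) = arctan(22000/2400) = 83.77°
∠L(j22000) = 89.06° + 88.82° − (88.62° + 85.87° + 83.77°) = -80.38°

|L| = -69.8 dB, ∠L = -80.4°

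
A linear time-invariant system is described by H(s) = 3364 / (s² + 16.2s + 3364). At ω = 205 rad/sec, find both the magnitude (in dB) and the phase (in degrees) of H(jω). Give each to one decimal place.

|H| = -21.2 dB, ∠H = -175.1°

|(j205)² + 16.2(j205) + 3364| = |-38661 + j3321| = 3.88e+04
|H(j205)| = 3364 / 3.88e+04 = 0.086693
20 log₁₀(0.086693) = -21.24 dB
∠[(j205)² + 16.2(j205) + 3364] = ∠[-38661 + j3321] = 175.09°
∠H(j205) = −175.09° = -175.09°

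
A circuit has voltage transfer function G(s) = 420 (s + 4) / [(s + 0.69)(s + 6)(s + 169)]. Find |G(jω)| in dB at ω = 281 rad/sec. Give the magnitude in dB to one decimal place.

-46.8 dB

|j281 + 4| = √(281² + 4²) = 281
|j281 + 0.69| = √(281² + 0.69²) = 281
|j281 + 6| = √(281² + 6²) = 281.1
|j281 + 169| = √(281² + 169²) = 327.9
|G(j281)| = 420 × 281 / (281 × 281.1 × 327.9) = 0.0045576
20 log₁₀(0.0045576) = -46.83 dB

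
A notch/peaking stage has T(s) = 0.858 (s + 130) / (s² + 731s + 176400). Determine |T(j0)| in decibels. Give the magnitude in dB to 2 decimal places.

T(0) = 0.858 × 130 / 176400 = 0.00063231
20 log₁₀(0.00063231) = -63.981 dB

-63.98 dB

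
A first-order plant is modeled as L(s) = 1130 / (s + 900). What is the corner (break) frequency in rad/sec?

The single real pole at s = −900 gives a corner at ω = 900 rad/sec.

900 rad/sec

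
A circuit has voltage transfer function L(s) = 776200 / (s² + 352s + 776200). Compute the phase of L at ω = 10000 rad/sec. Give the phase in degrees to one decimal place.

-178.0 deg

∠[(j10000)² + 352(j10000) + 776200] = ∠[-9.9224e+07 + j3.52e+06] = 177.97°
∠L(j10000) = −177.97° = -177.97°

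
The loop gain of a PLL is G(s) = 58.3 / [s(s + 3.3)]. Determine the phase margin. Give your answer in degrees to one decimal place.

24.4 deg

Gain crossover: |G(jω)| = 1 at ω ≈ 7.29 rad s⁻¹.
∠G(j7.29) = −90° − arctan(7.29/3.3) ≈ -155.64°
PM = 180° + (-155.64°) = 24.36°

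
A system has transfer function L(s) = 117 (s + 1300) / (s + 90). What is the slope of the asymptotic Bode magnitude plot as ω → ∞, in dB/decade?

With 1 zero and 1 pole, the high-frequency asymptotic slope is 20 × (1 − 1) = 0 dB/decade.

0 dB/decade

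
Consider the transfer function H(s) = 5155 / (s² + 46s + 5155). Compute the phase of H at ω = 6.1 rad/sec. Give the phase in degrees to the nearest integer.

-3°

∠[(j6.1)² + 46(j6.1) + 5155] = ∠[5117.8 + j280.6] = 3.14°
∠H(j6.1) = −3.14° = -3.14°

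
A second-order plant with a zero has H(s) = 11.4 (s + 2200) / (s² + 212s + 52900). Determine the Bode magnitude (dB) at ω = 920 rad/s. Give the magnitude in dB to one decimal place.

|j920 + 2200| = √(920² + 2200²) = 2385
|(j920)² + 212(j920) + 52900| = |-7.935e+05 + j1.9504e+05| = 8.171e+05
|H(j920)| = 11.4 × 2385 / 8.171e+05 = 0.033269
20 log₁₀(0.033269) = -29.56 dB

-29.6 dB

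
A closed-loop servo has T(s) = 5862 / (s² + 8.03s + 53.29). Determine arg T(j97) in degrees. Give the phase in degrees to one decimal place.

∠[(j97)² + 8.03(j97) + 53.29] = ∠[-9355.7 + j778.91] = 175.24°
∠T(j97) = −175.24° = -175.24°

-175.2°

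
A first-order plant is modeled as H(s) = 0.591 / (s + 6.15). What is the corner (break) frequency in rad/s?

The single real pole at s = −6.15 gives a corner at ω = 6.15 rad/s.

6.15 rad/s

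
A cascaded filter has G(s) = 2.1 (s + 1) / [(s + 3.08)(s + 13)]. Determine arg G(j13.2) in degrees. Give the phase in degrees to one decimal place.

∠(j13.2 + 1) = arctan(13.2/1) = 85.67°
∠(j13.2 + 3.08) = arctan(13.2/3.08) = 76.87°
∠(j13.2 + 13) = arctan(13.2/13) = 45.44°
∠G(j13.2) = 85.67° − (76.87° + 45.44°) = -36.64°

-36.6 deg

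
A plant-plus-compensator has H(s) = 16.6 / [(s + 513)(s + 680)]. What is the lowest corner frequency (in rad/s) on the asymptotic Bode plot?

Break frequencies occur at each pole and zero magnitude: 513 rad/s, 680 rad/s.
The lowest is 513 rad/s.

513 rad/s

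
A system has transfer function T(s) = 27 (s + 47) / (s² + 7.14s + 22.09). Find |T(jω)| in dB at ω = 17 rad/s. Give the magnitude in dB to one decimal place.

|j17 + 47| = √(17² + 47²) = 49.98
|(j17)² + 7.14(j17) + 22.09| = |-266.91 + j121.38| = 293.2
|T(j17)| = 27 × 49.98 / 293.2 = 4.6023
20 log₁₀(4.6023) = 13.26 dB

13.3 dB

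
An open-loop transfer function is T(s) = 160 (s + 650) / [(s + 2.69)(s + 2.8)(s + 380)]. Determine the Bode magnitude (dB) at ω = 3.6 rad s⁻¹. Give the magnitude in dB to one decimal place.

22.5 dB

|j3.6 + 650| = √(3.6² + 650²) = 650
|j3.6 + 2.69| = √(3.6² + 2.69²) = 4.494
|j3.6 + 2.8| = √(3.6² + 2.8²) = 4.561
|j3.6 + 380| = √(3.6² + 380²) = 380
|T(j3.6)| = 160 × 650 / (4.494 × 4.561 × 380) = 13.353
20 log₁₀(13.353) = 22.51 dB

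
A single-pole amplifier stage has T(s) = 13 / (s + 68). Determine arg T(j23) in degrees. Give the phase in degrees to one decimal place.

∠(j23 + 68) = arctan(23/68) = 18.69°
∠T(j23) = −18.69° = -18.69°

-18.7°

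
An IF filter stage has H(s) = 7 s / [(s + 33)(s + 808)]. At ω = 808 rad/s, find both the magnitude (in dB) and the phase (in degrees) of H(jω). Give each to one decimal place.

|j808| = 808
|j808 + 33| = √(808² + 33²) = 808.7
|j808 + 808| = √(808² + 808²) = 1143
|H(j808)| = 7 × 808 / (808.7 × 1143) = 0.0061208
20 log₁₀(0.0061208) = -44.26 dB
∠(j808) = 90.00°
∠(j808 + 33) = arctan(808/33) = 87.66°
∠(j808 + 808) = arctan(808/808) = 45.00°
∠H(j808) = 90.00° − (87.66° + 45.00°) = -42.66°

|H| = -44.3 dB, ∠H = -42.7°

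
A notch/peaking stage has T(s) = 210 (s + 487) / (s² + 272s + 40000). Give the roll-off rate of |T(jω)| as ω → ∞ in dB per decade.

With 1 zero and 2 poles, the high-frequency asymptotic slope is 20 × (1 − 2) = -20 dB/decade.

-20 dB/decade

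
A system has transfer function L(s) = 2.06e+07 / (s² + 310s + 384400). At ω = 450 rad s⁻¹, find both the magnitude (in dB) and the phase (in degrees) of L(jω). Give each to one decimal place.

|(j450)² + 310(j450) + 384400| = |1.819e+05 + j1.395e+05| = 2.292e+05
|L(j450)| = 2.06e+07 / 2.292e+05 = 89.865
20 log₁₀(89.865) = 39.07 dB
∠[(j450)² + 310(j450) + 384400] = ∠[1.819e+05 + j1.395e+05] = 37.48°
∠L(j450) = −37.48° = -37.48°

|L| = 39.1 dB, ∠L = -37.5°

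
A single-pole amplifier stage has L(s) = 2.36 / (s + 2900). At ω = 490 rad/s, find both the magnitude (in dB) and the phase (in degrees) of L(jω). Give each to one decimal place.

|L| = -61.9 dB, ∠L = -9.6°

|j490 + 2900| = √(490² + 2900²) = 2941
|L(j490)| = 2.36 / 2941 = 0.00080242
20 log₁₀(0.00080242) = -61.91 dB
∠(j490 + 2900) = arctan(490/2900) = 9.59°
∠L(j490) = −9.59° = -9.59°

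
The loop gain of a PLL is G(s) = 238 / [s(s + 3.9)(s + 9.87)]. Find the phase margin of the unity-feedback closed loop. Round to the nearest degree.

Gain crossover: |G(jω)| = 1 at ω ≈ 4 rad/s.
∠G(j4) = −90° − arctan(4/3.9) − arctan(4/9.87) ≈ -157.79°
PM = 180° + (-157.79°) = 22.21°

22 deg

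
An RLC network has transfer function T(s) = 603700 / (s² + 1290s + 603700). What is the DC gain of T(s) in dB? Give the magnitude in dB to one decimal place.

0.0 dB

T(0) = 603700 / 603700 = 1
20 log₁₀(1) = 0.00 dB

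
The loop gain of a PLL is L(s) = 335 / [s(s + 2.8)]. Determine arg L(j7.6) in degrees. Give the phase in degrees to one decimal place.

∠(j7.6 + 2.8) = arctan(7.6/2.8) = 69.78°
∠(j7.6) = 90.00°
∠L(j7.6) = − (69.78° + 90.00°) = -159.78°

-159.8°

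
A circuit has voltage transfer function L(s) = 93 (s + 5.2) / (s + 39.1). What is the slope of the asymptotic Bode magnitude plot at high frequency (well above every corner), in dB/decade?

0 dB/decade

With 1 zero and 1 pole, the high-frequency asymptotic slope is 20 × (1 − 1) = 0 dB/decade.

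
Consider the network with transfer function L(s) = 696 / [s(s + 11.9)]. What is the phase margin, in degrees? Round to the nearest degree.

Gain crossover: |L(jω)| = 1 at ω ≈ 25.1 rad s⁻¹.
∠L(j25.1) = −90° − arctan(25.1/11.9) ≈ -154.61°
PM = 180° + (-154.61°) = 25.39°

25°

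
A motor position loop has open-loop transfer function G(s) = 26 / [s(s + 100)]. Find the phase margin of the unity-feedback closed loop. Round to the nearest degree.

90°

Gain crossover: |G(jω)| = 1 at ω ≈ 0.26 rad/s.
∠G(j0.26) = −90° − arctan(0.26/100) ≈ -90.15°
PM = 180° + (-90.15°) = 89.85°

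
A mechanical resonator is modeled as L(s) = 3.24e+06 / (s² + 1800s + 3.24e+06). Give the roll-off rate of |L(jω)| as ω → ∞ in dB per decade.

-40 dB/decade

With 0 zeros and 2 poles, the high-frequency asymptotic slope is 20 × (0 − 2) = -40 dB/decade.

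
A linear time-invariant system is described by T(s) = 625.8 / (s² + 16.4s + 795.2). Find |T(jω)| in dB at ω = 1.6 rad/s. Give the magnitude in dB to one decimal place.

-2.1 dB

|(j1.6)² + 16.4(j1.6) + 795.2| = |792.64 + j26.24| = 793.1
|T(j1.6)| = 625.8 / 793.1 = 0.78908
20 log₁₀(0.78908) = -2.06 dB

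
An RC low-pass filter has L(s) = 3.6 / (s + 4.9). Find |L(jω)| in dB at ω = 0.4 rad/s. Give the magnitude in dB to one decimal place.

-2.7 dB

|j0.4 + 4.9| = √(0.4² + 4.9²) = 4.916
|L(j0.4)| = 3.6 / 4.916 = 0.73226
20 log₁₀(0.73226) = -2.71 dB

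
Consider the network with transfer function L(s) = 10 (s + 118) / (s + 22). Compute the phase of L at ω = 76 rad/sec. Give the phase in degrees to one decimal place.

∠(j76 + 118) = arctan(76/118) = 32.78°
∠(j76 + 22) = arctan(76/22) = 73.86°
∠L(j76) = 32.78° − 73.86° = -41.07°

-41.1°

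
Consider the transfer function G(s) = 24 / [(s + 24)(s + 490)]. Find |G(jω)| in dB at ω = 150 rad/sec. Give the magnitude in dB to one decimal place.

-70.2 dB

|j150 + 24| = √(150² + 24²) = 151.9
|j150 + 490| = √(150² + 490²) = 512.4
|G(j150)| = 24 / (151.9 × 512.4) = 0.00030831
20 log₁₀(0.00030831) = -70.22 dB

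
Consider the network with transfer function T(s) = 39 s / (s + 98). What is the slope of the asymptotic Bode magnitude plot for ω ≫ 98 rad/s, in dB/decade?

With 1 zero and 1 pole, the high-frequency asymptotic slope is 20 × (1 − 1) = 0 dB/decade.

0 dB/decade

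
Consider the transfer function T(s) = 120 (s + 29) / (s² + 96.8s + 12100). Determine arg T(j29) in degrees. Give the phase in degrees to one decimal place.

∠(j29 + 29) = arctan(29/29) = 45.00°
∠[(j29)² + 96.8(j29) + 12100] = ∠[11259 + j2807.2] = 14.00°
∠T(j29) = 45.00° − 14.00° = 31.00°

31.0°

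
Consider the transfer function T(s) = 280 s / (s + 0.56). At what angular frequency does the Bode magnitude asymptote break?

The single real pole at s = −0.56 gives a corner at ω = 0.56 rad/sec.

0.56 rad/sec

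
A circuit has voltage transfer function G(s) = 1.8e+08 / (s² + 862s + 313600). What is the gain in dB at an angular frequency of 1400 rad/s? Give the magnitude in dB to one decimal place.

|(j1400)² + 862(j1400) + 313600| = |-1.6464e+06 + j1.2068e+06| = 2.041e+06
|G(j1400)| = 1.8e+08 / 2.041e+06 = 88.178
20 log₁₀(88.178) = 38.91 dB

38.9 dB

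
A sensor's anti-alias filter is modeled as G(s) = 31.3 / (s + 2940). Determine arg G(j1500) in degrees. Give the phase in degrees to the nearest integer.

∠(j1500 + 2940) = arctan(1500/2940) = 27.03°
∠G(j1500) = −27.03° = -27.03°

-27°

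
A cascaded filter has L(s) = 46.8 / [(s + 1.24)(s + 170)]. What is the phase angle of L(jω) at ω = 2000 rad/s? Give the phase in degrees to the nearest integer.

-175 deg

∠(j2000 + 1.24) = arctan(2000/1.24) = 89.96°
∠(j2000 + 170) = arctan(2000/170) = 85.14°
∠L(j2000) = − (89.96° + 85.14°) = -175.11°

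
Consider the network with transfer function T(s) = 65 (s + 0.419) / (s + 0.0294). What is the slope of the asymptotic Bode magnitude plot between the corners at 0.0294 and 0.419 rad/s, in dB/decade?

In this band the factors already past their corner are: pole at 0.0294; net slope = -20 dB/decade.

-20 dB/decade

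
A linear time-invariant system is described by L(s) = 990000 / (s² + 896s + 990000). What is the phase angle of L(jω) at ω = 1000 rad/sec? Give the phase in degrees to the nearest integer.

-91°

∠[(j1000)² + 896(j1000) + 990000] = ∠[-10000 + j8.96e+05] = 90.64°
∠L(j1000) = −90.64° = -90.64°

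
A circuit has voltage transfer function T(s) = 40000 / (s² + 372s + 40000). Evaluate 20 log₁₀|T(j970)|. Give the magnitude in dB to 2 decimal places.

-27.70 dB

|(j970)² + 372(j970) + 40000| = |-9.009e+05 + j3.6084e+05| = 9.705e+05
|T(j970)| = 40000 / 9.705e+05 = 0.041217
20 log₁₀(0.041217) = -27.699 dB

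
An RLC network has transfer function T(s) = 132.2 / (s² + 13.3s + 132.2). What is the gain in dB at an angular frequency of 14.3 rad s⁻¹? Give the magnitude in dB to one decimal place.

|(j14.3)² + 13.3(j14.3) + 132.2| = |-72.29 + j190.19| = 203.5
|T(j14.3)| = 132.2 / 203.5 = 0.64974
20 log₁₀(0.64974) = -3.75 dB

-3.7 dB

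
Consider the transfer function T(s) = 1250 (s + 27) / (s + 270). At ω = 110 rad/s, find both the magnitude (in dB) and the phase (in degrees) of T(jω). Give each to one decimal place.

|T| = 53.7 dB, ∠T = 54.0°

|j110 + 27| = √(110² + 27²) = 113.3
|j110 + 270| = √(110² + 270²) = 291.5
|T(j110)| = 1250 × 113.3 / 291.5 = 485.62
20 log₁₀(485.62) = 53.73 dB
∠(j110 + 27) = arctan(110/27) = 76.21°
∠(j110 + 270) = arctan(110/270) = 22.17°
∠T(j110) = 76.21° − 22.17° = 54.04°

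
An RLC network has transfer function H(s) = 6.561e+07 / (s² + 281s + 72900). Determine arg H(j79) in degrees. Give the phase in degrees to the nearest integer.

-18°

∠[(j79)² + 281(j79) + 72900] = ∠[66659 + j22199] = 18.42°
∠H(j79) = −18.42° = -18.42°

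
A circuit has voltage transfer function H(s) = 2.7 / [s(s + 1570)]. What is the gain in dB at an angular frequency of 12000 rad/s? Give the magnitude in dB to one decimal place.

-154.6 dB

|j12000 + 1570| = √(12000² + 1570²) = 1.21e+04
|j12000| = 1.2e+04
|H(j12000)| = 2.7 / (1.21e+04 × 1.2e+04) = 1.8592e-08
20 log₁₀(1.8592e-08) = -154.61 dB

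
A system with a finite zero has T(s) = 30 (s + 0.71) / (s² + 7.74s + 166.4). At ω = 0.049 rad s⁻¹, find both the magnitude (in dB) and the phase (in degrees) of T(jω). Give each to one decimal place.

|T| = -17.8 dB, ∠T = 3.8°

|j0.049 + 0.71| = √(0.049² + 0.71²) = 0.7117
|(j0.049)² + 7.74(j0.049) + 166.4| = |166.4 + j0.37926| = 166.4
|T(j0.049)| = 30 × 0.7117 / 166.4 = 0.12831
20 log₁₀(0.12831) = -17.83 dB
∠(j0.049 + 0.71) = arctan(0.049/0.71) = 3.95°
∠[(j0.049)² + 7.74(j0.049) + 166.4] = ∠[166.4 + j0.37926] = 0.13°
∠T(j0.049) = 3.95° − 0.13° = 3.82°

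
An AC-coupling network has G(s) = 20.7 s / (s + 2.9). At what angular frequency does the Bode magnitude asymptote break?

2.9 rad/s

The single real pole at s = −2.9 gives a corner at ω = 2.9 rad/s.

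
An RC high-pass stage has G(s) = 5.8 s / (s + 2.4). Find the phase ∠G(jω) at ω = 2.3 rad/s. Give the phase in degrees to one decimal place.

46.2 deg

∠(j2.3) = 90.00°
∠(j2.3 + 2.4) = arctan(2.3/2.4) = 43.78°
∠G(j2.3) = 90.00° − 43.78° = 46.22°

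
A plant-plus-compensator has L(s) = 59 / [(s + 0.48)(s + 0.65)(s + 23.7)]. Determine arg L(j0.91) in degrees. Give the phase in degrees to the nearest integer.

-119 deg

∠(j0.91 + 0.48) = arctan(0.91/0.48) = 62.19°
∠(j0.91 + 0.65) = arctan(0.91/0.65) = 54.46°
∠(j0.91 + 23.7) = arctan(0.91/23.7) = 2.20°
∠L(j0.91) = − (62.19° + 54.46° + 2.20°) = -118.85°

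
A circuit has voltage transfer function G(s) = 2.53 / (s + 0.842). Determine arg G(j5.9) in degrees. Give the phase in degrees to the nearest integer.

-82°

∠(j5.9 + 0.842) = arctan(5.9/0.842) = 81.88°
∠G(j5.9) = −81.88° = -81.88°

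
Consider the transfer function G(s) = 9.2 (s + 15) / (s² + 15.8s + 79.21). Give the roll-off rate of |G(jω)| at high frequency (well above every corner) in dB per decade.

With 1 zero and 2 poles, the high-frequency asymptotic slope is 20 × (1 − 2) = -20 dB/decade.

-20 dB/decade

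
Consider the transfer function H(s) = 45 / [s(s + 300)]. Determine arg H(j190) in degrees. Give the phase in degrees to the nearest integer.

∠(j190 + 300) = arctan(190/300) = 32.35°
∠(j190) = 90.00°
∠H(j190) = − (32.35° + 90.00°) = -122.35°

-122°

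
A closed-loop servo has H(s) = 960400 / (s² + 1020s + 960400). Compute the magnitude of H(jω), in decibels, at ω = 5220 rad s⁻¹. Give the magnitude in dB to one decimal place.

-28.9 dB

|(j5220)² + 1020(j5220) + 960400| = |-2.6288e+07 + j5.3244e+06| = 2.682e+07
|H(j5220)| = 960400 / 2.682e+07 = 0.035807
20 log₁₀(0.035807) = -28.92 dB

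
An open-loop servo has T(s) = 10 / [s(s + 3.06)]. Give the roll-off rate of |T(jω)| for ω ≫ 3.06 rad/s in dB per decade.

With 0 zeros and 2 poles, the high-frequency asymptotic slope is 20 × (0 − 2) = -40 dB/decade.

-40 dB/decade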